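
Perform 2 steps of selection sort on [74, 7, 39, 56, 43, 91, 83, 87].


Initial: [74, 7, 39, 56, 43, 91, 83, 87]
Step 1: min=7 at 1
  Swap: [7, 74, 39, 56, 43, 91, 83, 87]
Step 2: min=39 at 2
  Swap: [7, 39, 74, 56, 43, 91, 83, 87]

After 2 steps: [7, 39, 74, 56, 43, 91, 83, 87]


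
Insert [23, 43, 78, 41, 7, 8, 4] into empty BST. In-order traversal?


Insert 23: root
Insert 43: R from 23
Insert 78: R from 23 -> R from 43
Insert 41: R from 23 -> L from 43
Insert 7: L from 23
Insert 8: L from 23 -> R from 7
Insert 4: L from 23 -> L from 7

In-order: [4, 7, 8, 23, 41, 43, 78]


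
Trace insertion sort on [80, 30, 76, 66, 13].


Initial: [80, 30, 76, 66, 13]
Insert 30: [30, 80, 76, 66, 13]
Insert 76: [30, 76, 80, 66, 13]
Insert 66: [30, 66, 76, 80, 13]
Insert 13: [13, 30, 66, 76, 80]

Sorted: [13, 30, 66, 76, 80]


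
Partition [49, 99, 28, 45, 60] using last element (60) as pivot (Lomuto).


Pivot: 60
  49 <= 60: advance i (no swap)
  28 <= 60: swap -> [49, 28, 99, 45, 60]
  45 <= 60: swap -> [49, 28, 45, 99, 60]
Place pivot at 3: [49, 28, 45, 60, 99]

Partitioned: [49, 28, 45, 60, 99]


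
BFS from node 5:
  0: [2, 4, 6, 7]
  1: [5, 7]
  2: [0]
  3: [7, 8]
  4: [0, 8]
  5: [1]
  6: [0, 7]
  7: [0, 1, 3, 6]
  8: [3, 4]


Visit 5, enqueue [1]
Visit 1, enqueue [7]
Visit 7, enqueue [0, 3, 6]
Visit 0, enqueue [2, 4]
Visit 3, enqueue [8]
Visit 6, enqueue []
Visit 2, enqueue []
Visit 4, enqueue []
Visit 8, enqueue []

BFS order: [5, 1, 7, 0, 3, 6, 2, 4, 8]


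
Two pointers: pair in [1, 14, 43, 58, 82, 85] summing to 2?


lo=0(1)+hi=5(85)=86
lo=0(1)+hi=4(82)=83
lo=0(1)+hi=3(58)=59
lo=0(1)+hi=2(43)=44
lo=0(1)+hi=1(14)=15

No pair found


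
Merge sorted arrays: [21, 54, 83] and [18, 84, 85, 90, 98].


Take 18 from B
Take 21 from A
Take 54 from A
Take 83 from A

Merged: [18, 21, 54, 83, 84, 85, 90, 98]


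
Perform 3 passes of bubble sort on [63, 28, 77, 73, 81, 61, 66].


Initial: [63, 28, 77, 73, 81, 61, 66]
Pass 1: [28, 63, 73, 77, 61, 66, 81] (4 swaps)
Pass 2: [28, 63, 73, 61, 66, 77, 81] (2 swaps)
Pass 3: [28, 63, 61, 66, 73, 77, 81] (2 swaps)

After 3 passes: [28, 63, 61, 66, 73, 77, 81]


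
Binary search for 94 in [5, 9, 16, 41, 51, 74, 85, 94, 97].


Step 1: lo=0, hi=8, mid=4, val=51
Step 2: lo=5, hi=8, mid=6, val=85
Step 3: lo=7, hi=8, mid=7, val=94

Found at index 7


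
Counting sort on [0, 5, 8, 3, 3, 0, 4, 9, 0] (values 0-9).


Input: [0, 5, 8, 3, 3, 0, 4, 9, 0]
Counts: [3, 0, 0, 2, 1, 1, 0, 0, 1, 1]

Sorted: [0, 0, 0, 3, 3, 4, 5, 8, 9]


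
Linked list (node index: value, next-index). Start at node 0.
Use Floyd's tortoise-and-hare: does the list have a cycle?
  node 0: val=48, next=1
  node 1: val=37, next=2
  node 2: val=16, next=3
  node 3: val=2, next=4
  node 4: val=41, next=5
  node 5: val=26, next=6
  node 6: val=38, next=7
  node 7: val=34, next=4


Floyd's tortoise (slow, +1) and hare (fast, +2):
  init: slow=0, fast=0
  step 1: slow=1, fast=2
  step 2: slow=2, fast=4
  step 3: slow=3, fast=6
  step 4: slow=4, fast=4
  slow == fast at node 4: cycle detected

Cycle: yes


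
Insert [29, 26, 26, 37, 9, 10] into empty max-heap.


Insert 29: [29]
Insert 26: [29, 26]
Insert 26: [29, 26, 26]
Insert 37: [37, 29, 26, 26]
Insert 9: [37, 29, 26, 26, 9]
Insert 10: [37, 29, 26, 26, 9, 10]

Final heap: [37, 29, 26, 26, 9, 10]


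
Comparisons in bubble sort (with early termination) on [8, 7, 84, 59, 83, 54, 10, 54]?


Algorithm: bubble sort (with early termination)
Input: [8, 7, 84, 59, 83, 54, 10, 54]
Sorted: [7, 8, 10, 54, 54, 59, 83, 84]

25


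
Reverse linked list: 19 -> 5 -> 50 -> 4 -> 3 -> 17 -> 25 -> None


Step 1: curr=19, set curr.next=prev(None) | reversed so far: 19
Step 2: curr=5, set curr.next=prev(19) | reversed so far: 5 -> 19
Step 3: curr=50, set curr.next=prev(5) | reversed so far: 50 -> 5 -> 19
Step 4: curr=4, set curr.next=prev(50) | reversed so far: 4 -> 50 -> 5 -> 19
Step 5: curr=3, set curr.next=prev(4) | reversed so far: 3 -> 4 -> 50 -> 5 -> 19
Step 6: curr=17, set curr.next=prev(3) | reversed so far: 17 -> 3 -> 4 -> 50 -> 5 -> 19
Step 7: curr=25, set curr.next=prev(17) | reversed so far: 25 -> 17 -> 3 -> 4 -> 50 -> 5 -> 19

25 -> 17 -> 3 -> 4 -> 50 -> 5 -> 19 -> None


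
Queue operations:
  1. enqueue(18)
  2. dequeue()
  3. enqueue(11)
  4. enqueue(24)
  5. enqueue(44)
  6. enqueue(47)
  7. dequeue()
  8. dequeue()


enqueue(18) -> [18]
dequeue()->18, []
enqueue(11) -> [11]
enqueue(24) -> [11, 24]
enqueue(44) -> [11, 24, 44]
enqueue(47) -> [11, 24, 44, 47]
dequeue()->11, [24, 44, 47]
dequeue()->24, [44, 47]

Final queue: [44, 47]


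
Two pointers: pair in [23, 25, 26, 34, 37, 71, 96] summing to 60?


lo=0(23)+hi=6(96)=119
lo=0(23)+hi=5(71)=94
lo=0(23)+hi=4(37)=60

Yes: 23+37=60


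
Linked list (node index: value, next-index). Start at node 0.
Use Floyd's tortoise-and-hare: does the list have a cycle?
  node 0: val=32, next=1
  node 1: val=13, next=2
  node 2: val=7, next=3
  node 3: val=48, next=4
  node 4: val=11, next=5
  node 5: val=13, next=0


Floyd's tortoise (slow, +1) and hare (fast, +2):
  init: slow=0, fast=0
  step 1: slow=1, fast=2
  step 2: slow=2, fast=4
  step 3: slow=3, fast=0
  step 4: slow=4, fast=2
  step 5: slow=5, fast=4
  step 6: slow=0, fast=0
  slow == fast at node 0: cycle detected

Cycle: yes


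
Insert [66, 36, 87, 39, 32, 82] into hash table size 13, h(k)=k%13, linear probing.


Insert 66: h=1 -> slot 1
Insert 36: h=10 -> slot 10
Insert 87: h=9 -> slot 9
Insert 39: h=0 -> slot 0
Insert 32: h=6 -> slot 6
Insert 82: h=4 -> slot 4

Table: [39, 66, None, None, 82, None, 32, None, None, 87, 36, None, None]


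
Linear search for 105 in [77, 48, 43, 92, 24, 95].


i=0: 77!=105
i=1: 48!=105
i=2: 43!=105
i=3: 92!=105
i=4: 24!=105
i=5: 95!=105

Not found, 6 comps


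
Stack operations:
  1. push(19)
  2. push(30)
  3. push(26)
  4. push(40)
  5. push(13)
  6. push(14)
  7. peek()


push(19) -> [19]
push(30) -> [19, 30]
push(26) -> [19, 30, 26]
push(40) -> [19, 30, 26, 40]
push(13) -> [19, 30, 26, 40, 13]
push(14) -> [19, 30, 26, 40, 13, 14]
peek()->14

Final stack: [19, 30, 26, 40, 13, 14]


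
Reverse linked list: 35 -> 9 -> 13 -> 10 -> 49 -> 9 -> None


Step 1: curr=35, set curr.next=prev(None) | reversed so far: 35
Step 2: curr=9, set curr.next=prev(35) | reversed so far: 9 -> 35
Step 3: curr=13, set curr.next=prev(9) | reversed so far: 13 -> 9 -> 35
Step 4: curr=10, set curr.next=prev(13) | reversed so far: 10 -> 13 -> 9 -> 35
Step 5: curr=49, set curr.next=prev(10) | reversed so far: 49 -> 10 -> 13 -> 9 -> 35
Step 6: curr=9, set curr.next=prev(49) | reversed so far: 9 -> 49 -> 10 -> 13 -> 9 -> 35

9 -> 49 -> 10 -> 13 -> 9 -> 35 -> None


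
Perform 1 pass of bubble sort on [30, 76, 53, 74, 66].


Initial: [30, 76, 53, 74, 66]
Pass 1: [30, 53, 74, 66, 76] (3 swaps)

After 1 pass: [30, 53, 74, 66, 76]


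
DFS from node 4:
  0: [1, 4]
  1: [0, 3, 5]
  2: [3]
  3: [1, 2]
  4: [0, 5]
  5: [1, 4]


Visit 4, push [5, 0]
Visit 0, push [1]
Visit 1, push [5, 3]
Visit 3, push [2]
Visit 2, push []
Visit 5, push []

DFS order: [4, 0, 1, 3, 2, 5]


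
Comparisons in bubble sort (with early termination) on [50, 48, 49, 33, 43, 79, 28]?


Algorithm: bubble sort (with early termination)
Input: [50, 48, 49, 33, 43, 79, 28]
Sorted: [28, 33, 43, 48, 49, 50, 79]

21


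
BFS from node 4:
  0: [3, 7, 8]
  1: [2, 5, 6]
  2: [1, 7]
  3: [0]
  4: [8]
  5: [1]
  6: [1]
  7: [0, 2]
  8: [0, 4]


Visit 4, enqueue [8]
Visit 8, enqueue [0]
Visit 0, enqueue [3, 7]
Visit 3, enqueue []
Visit 7, enqueue [2]
Visit 2, enqueue [1]
Visit 1, enqueue [5, 6]
Visit 5, enqueue []
Visit 6, enqueue []

BFS order: [4, 8, 0, 3, 7, 2, 1, 5, 6]


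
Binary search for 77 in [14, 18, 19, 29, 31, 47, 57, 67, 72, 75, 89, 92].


Step 1: lo=0, hi=11, mid=5, val=47
Step 2: lo=6, hi=11, mid=8, val=72
Step 3: lo=9, hi=11, mid=10, val=89
Step 4: lo=9, hi=9, mid=9, val=75

Not found


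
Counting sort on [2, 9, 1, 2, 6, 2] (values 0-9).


Input: [2, 9, 1, 2, 6, 2]
Counts: [0, 1, 3, 0, 0, 0, 1, 0, 0, 1]

Sorted: [1, 2, 2, 2, 6, 9]


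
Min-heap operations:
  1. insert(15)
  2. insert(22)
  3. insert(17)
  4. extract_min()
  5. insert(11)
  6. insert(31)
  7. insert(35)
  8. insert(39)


insert(15) -> [15]
insert(22) -> [15, 22]
insert(17) -> [15, 22, 17]
extract_min()->15, [17, 22]
insert(11) -> [11, 22, 17]
insert(31) -> [11, 22, 17, 31]
insert(35) -> [11, 22, 17, 31, 35]
insert(39) -> [11, 22, 17, 31, 35, 39]

Final heap: [11, 22, 17, 31, 35, 39]


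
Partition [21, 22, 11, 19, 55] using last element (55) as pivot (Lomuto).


Pivot: 55
  21 <= 55: advance i (no swap)
  22 <= 55: advance i (no swap)
  11 <= 55: advance i (no swap)
  19 <= 55: advance i (no swap)
Place pivot at 4: [21, 22, 11, 19, 55]

Partitioned: [21, 22, 11, 19, 55]


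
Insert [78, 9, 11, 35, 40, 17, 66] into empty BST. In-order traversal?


Insert 78: root
Insert 9: L from 78
Insert 11: L from 78 -> R from 9
Insert 35: L from 78 -> R from 9 -> R from 11
Insert 40: L from 78 -> R from 9 -> R from 11 -> R from 35
Insert 17: L from 78 -> R from 9 -> R from 11 -> L from 35
Insert 66: L from 78 -> R from 9 -> R from 11 -> R from 35 -> R from 40

In-order: [9, 11, 17, 35, 40, 66, 78]


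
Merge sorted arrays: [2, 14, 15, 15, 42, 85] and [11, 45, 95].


Take 2 from A
Take 11 from B
Take 14 from A
Take 15 from A
Take 15 from A
Take 42 from A
Take 45 from B
Take 85 from A

Merged: [2, 11, 14, 15, 15, 42, 45, 85, 95]


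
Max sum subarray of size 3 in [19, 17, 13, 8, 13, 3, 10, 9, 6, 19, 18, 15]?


[0:3]: 49
[1:4]: 38
[2:5]: 34
[3:6]: 24
[4:7]: 26
[5:8]: 22
[6:9]: 25
[7:10]: 34
[8:11]: 43
[9:12]: 52

Max: 52 at [9:12]


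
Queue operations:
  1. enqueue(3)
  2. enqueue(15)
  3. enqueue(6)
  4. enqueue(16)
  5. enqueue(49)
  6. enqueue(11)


enqueue(3) -> [3]
enqueue(15) -> [3, 15]
enqueue(6) -> [3, 15, 6]
enqueue(16) -> [3, 15, 6, 16]
enqueue(49) -> [3, 15, 6, 16, 49]
enqueue(11) -> [3, 15, 6, 16, 49, 11]

Final queue: [3, 15, 6, 16, 49, 11]


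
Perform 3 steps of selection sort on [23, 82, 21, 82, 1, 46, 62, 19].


Initial: [23, 82, 21, 82, 1, 46, 62, 19]
Step 1: min=1 at 4
  Swap: [1, 82, 21, 82, 23, 46, 62, 19]
Step 2: min=19 at 7
  Swap: [1, 19, 21, 82, 23, 46, 62, 82]
Step 3: min=21 at 2
  Swap: [1, 19, 21, 82, 23, 46, 62, 82]

After 3 steps: [1, 19, 21, 82, 23, 46, 62, 82]


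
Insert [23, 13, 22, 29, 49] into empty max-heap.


Insert 23: [23]
Insert 13: [23, 13]
Insert 22: [23, 13, 22]
Insert 29: [29, 23, 22, 13]
Insert 49: [49, 29, 22, 13, 23]

Final heap: [49, 29, 22, 13, 23]


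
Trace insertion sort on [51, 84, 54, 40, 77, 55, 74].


Initial: [51, 84, 54, 40, 77, 55, 74]
Insert 84: [51, 84, 54, 40, 77, 55, 74]
Insert 54: [51, 54, 84, 40, 77, 55, 74]
Insert 40: [40, 51, 54, 84, 77, 55, 74]
Insert 77: [40, 51, 54, 77, 84, 55, 74]
Insert 55: [40, 51, 54, 55, 77, 84, 74]
Insert 74: [40, 51, 54, 55, 74, 77, 84]

Sorted: [40, 51, 54, 55, 74, 77, 84]


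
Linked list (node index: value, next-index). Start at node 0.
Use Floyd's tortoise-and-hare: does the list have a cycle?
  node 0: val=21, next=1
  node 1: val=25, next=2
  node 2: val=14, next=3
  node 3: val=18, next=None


Floyd's tortoise (slow, +1) and hare (fast, +2):
  init: slow=0, fast=0
  step 1: slow=1, fast=2
  step 2: fast 2->3->None, no cycle

Cycle: no


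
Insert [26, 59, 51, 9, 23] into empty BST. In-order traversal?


Insert 26: root
Insert 59: R from 26
Insert 51: R from 26 -> L from 59
Insert 9: L from 26
Insert 23: L from 26 -> R from 9

In-order: [9, 23, 26, 51, 59]


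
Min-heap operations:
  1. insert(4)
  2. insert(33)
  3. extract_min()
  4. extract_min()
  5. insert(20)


insert(4) -> [4]
insert(33) -> [4, 33]
extract_min()->4, [33]
extract_min()->33, []
insert(20) -> [20]

Final heap: [20]


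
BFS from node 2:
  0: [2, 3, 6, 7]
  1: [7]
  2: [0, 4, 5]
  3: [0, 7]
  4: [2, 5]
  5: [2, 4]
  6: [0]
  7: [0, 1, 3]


Visit 2, enqueue [0, 4, 5]
Visit 0, enqueue [3, 6, 7]
Visit 4, enqueue []
Visit 5, enqueue []
Visit 3, enqueue []
Visit 6, enqueue []
Visit 7, enqueue [1]
Visit 1, enqueue []

BFS order: [2, 0, 4, 5, 3, 6, 7, 1]


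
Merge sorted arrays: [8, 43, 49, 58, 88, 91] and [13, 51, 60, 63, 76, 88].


Take 8 from A
Take 13 from B
Take 43 from A
Take 49 from A
Take 51 from B
Take 58 from A
Take 60 from B
Take 63 from B
Take 76 from B
Take 88 from A
Take 88 from B

Merged: [8, 13, 43, 49, 51, 58, 60, 63, 76, 88, 88, 91]


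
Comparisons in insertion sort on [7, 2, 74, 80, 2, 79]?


Algorithm: insertion sort
Input: [7, 2, 74, 80, 2, 79]
Sorted: [2, 2, 7, 74, 79, 80]

9


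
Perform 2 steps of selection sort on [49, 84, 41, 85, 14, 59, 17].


Initial: [49, 84, 41, 85, 14, 59, 17]
Step 1: min=14 at 4
  Swap: [14, 84, 41, 85, 49, 59, 17]
Step 2: min=17 at 6
  Swap: [14, 17, 41, 85, 49, 59, 84]

After 2 steps: [14, 17, 41, 85, 49, 59, 84]


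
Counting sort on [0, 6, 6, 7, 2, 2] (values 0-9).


Input: [0, 6, 6, 7, 2, 2]
Counts: [1, 0, 2, 0, 0, 0, 2, 1, 0, 0]

Sorted: [0, 2, 2, 6, 6, 7]


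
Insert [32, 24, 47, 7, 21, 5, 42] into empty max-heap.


Insert 32: [32]
Insert 24: [32, 24]
Insert 47: [47, 24, 32]
Insert 7: [47, 24, 32, 7]
Insert 21: [47, 24, 32, 7, 21]
Insert 5: [47, 24, 32, 7, 21, 5]
Insert 42: [47, 24, 42, 7, 21, 5, 32]

Final heap: [47, 24, 42, 7, 21, 5, 32]


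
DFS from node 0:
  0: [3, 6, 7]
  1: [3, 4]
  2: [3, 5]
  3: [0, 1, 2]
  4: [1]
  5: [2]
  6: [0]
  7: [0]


Visit 0, push [7, 6, 3]
Visit 3, push [2, 1]
Visit 1, push [4]
Visit 4, push []
Visit 2, push [5]
Visit 5, push []
Visit 6, push []
Visit 7, push []

DFS order: [0, 3, 1, 4, 2, 5, 6, 7]


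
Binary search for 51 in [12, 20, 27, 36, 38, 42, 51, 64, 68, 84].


Step 1: lo=0, hi=9, mid=4, val=38
Step 2: lo=5, hi=9, mid=7, val=64
Step 3: lo=5, hi=6, mid=5, val=42
Step 4: lo=6, hi=6, mid=6, val=51

Found at index 6


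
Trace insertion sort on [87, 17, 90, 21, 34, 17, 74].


Initial: [87, 17, 90, 21, 34, 17, 74]
Insert 17: [17, 87, 90, 21, 34, 17, 74]
Insert 90: [17, 87, 90, 21, 34, 17, 74]
Insert 21: [17, 21, 87, 90, 34, 17, 74]
Insert 34: [17, 21, 34, 87, 90, 17, 74]
Insert 17: [17, 17, 21, 34, 87, 90, 74]
Insert 74: [17, 17, 21, 34, 74, 87, 90]

Sorted: [17, 17, 21, 34, 74, 87, 90]


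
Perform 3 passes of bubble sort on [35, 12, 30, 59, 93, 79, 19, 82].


Initial: [35, 12, 30, 59, 93, 79, 19, 82]
Pass 1: [12, 30, 35, 59, 79, 19, 82, 93] (5 swaps)
Pass 2: [12, 30, 35, 59, 19, 79, 82, 93] (1 swaps)
Pass 3: [12, 30, 35, 19, 59, 79, 82, 93] (1 swaps)

After 3 passes: [12, 30, 35, 19, 59, 79, 82, 93]


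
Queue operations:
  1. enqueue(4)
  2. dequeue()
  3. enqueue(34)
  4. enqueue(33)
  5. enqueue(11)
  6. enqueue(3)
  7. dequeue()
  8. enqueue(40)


enqueue(4) -> [4]
dequeue()->4, []
enqueue(34) -> [34]
enqueue(33) -> [34, 33]
enqueue(11) -> [34, 33, 11]
enqueue(3) -> [34, 33, 11, 3]
dequeue()->34, [33, 11, 3]
enqueue(40) -> [33, 11, 3, 40]

Final queue: [33, 11, 3, 40]


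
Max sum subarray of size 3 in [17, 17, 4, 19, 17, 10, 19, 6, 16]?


[0:3]: 38
[1:4]: 40
[2:5]: 40
[3:6]: 46
[4:7]: 46
[5:8]: 35
[6:9]: 41

Max: 46 at [3:6]


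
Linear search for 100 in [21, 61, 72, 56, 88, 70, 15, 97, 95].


i=0: 21!=100
i=1: 61!=100
i=2: 72!=100
i=3: 56!=100
i=4: 88!=100
i=5: 70!=100
i=6: 15!=100
i=7: 97!=100
i=8: 95!=100

Not found, 9 comps


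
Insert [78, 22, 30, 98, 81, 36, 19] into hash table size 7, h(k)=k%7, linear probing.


Insert 78: h=1 -> slot 1
Insert 22: h=1, 1 probes -> slot 2
Insert 30: h=2, 1 probes -> slot 3
Insert 98: h=0 -> slot 0
Insert 81: h=4 -> slot 4
Insert 36: h=1, 4 probes -> slot 5
Insert 19: h=5, 1 probes -> slot 6

Table: [98, 78, 22, 30, 81, 36, 19]


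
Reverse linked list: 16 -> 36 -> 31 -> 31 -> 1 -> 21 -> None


Step 1: curr=16, set curr.next=prev(None) | reversed so far: 16
Step 2: curr=36, set curr.next=prev(16) | reversed so far: 36 -> 16
Step 3: curr=31, set curr.next=prev(36) | reversed so far: 31 -> 36 -> 16
Step 4: curr=31, set curr.next=prev(31) | reversed so far: 31 -> 31 -> 36 -> 16
Step 5: curr=1, set curr.next=prev(31) | reversed so far: 1 -> 31 -> 31 -> 36 -> 16
Step 6: curr=21, set curr.next=prev(1) | reversed so far: 21 -> 1 -> 31 -> 31 -> 36 -> 16

21 -> 1 -> 31 -> 31 -> 36 -> 16 -> None


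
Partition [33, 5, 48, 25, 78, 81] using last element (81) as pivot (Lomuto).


Pivot: 81
  33 <= 81: advance i (no swap)
  5 <= 81: advance i (no swap)
  48 <= 81: advance i (no swap)
  25 <= 81: advance i (no swap)
  78 <= 81: advance i (no swap)
Place pivot at 5: [33, 5, 48, 25, 78, 81]

Partitioned: [33, 5, 48, 25, 78, 81]


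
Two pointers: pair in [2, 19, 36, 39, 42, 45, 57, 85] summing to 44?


lo=0(2)+hi=7(85)=87
lo=0(2)+hi=6(57)=59
lo=0(2)+hi=5(45)=47
lo=0(2)+hi=4(42)=44

Yes: 2+42=44


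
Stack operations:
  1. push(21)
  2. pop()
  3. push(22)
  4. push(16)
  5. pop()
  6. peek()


push(21) -> [21]
pop()->21, []
push(22) -> [22]
push(16) -> [22, 16]
pop()->16, [22]
peek()->22

Final stack: [22]


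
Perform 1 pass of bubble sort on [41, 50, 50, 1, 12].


Initial: [41, 50, 50, 1, 12]
Pass 1: [41, 50, 1, 12, 50] (2 swaps)

After 1 pass: [41, 50, 1, 12, 50]


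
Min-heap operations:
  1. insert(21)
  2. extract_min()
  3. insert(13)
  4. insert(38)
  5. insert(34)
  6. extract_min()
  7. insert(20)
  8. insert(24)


insert(21) -> [21]
extract_min()->21, []
insert(13) -> [13]
insert(38) -> [13, 38]
insert(34) -> [13, 38, 34]
extract_min()->13, [34, 38]
insert(20) -> [20, 38, 34]
insert(24) -> [20, 24, 34, 38]

Final heap: [20, 24, 34, 38]


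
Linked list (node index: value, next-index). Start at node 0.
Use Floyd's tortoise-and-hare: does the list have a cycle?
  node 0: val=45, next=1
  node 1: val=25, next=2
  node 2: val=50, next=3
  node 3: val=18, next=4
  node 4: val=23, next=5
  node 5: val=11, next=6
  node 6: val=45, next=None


Floyd's tortoise (slow, +1) and hare (fast, +2):
  init: slow=0, fast=0
  step 1: slow=1, fast=2
  step 2: slow=2, fast=4
  step 3: slow=3, fast=6
  step 4: fast -> None, no cycle

Cycle: no


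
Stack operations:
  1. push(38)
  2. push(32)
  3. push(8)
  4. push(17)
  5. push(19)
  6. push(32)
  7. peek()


push(38) -> [38]
push(32) -> [38, 32]
push(8) -> [38, 32, 8]
push(17) -> [38, 32, 8, 17]
push(19) -> [38, 32, 8, 17, 19]
push(32) -> [38, 32, 8, 17, 19, 32]
peek()->32

Final stack: [38, 32, 8, 17, 19, 32]


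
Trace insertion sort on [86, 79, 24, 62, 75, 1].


Initial: [86, 79, 24, 62, 75, 1]
Insert 79: [79, 86, 24, 62, 75, 1]
Insert 24: [24, 79, 86, 62, 75, 1]
Insert 62: [24, 62, 79, 86, 75, 1]
Insert 75: [24, 62, 75, 79, 86, 1]
Insert 1: [1, 24, 62, 75, 79, 86]

Sorted: [1, 24, 62, 75, 79, 86]


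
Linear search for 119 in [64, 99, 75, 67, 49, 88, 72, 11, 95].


i=0: 64!=119
i=1: 99!=119
i=2: 75!=119
i=3: 67!=119
i=4: 49!=119
i=5: 88!=119
i=6: 72!=119
i=7: 11!=119
i=8: 95!=119

Not found, 9 comps


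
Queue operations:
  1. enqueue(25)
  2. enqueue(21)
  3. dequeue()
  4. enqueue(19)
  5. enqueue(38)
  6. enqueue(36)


enqueue(25) -> [25]
enqueue(21) -> [25, 21]
dequeue()->25, [21]
enqueue(19) -> [21, 19]
enqueue(38) -> [21, 19, 38]
enqueue(36) -> [21, 19, 38, 36]

Final queue: [21, 19, 38, 36]


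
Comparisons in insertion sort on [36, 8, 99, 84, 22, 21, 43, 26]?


Algorithm: insertion sort
Input: [36, 8, 99, 84, 22, 21, 43, 26]
Sorted: [8, 21, 22, 26, 36, 43, 84, 99]

21


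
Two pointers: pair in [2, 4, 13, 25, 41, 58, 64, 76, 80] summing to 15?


lo=0(2)+hi=8(80)=82
lo=0(2)+hi=7(76)=78
lo=0(2)+hi=6(64)=66
lo=0(2)+hi=5(58)=60
lo=0(2)+hi=4(41)=43
lo=0(2)+hi=3(25)=27
lo=0(2)+hi=2(13)=15

Yes: 2+13=15


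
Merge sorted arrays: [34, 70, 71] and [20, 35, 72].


Take 20 from B
Take 34 from A
Take 35 from B
Take 70 from A
Take 71 from A

Merged: [20, 34, 35, 70, 71, 72]


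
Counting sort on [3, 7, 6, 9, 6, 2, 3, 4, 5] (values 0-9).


Input: [3, 7, 6, 9, 6, 2, 3, 4, 5]
Counts: [0, 0, 1, 2, 1, 1, 2, 1, 0, 1]

Sorted: [2, 3, 3, 4, 5, 6, 6, 7, 9]


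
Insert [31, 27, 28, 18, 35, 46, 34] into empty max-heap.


Insert 31: [31]
Insert 27: [31, 27]
Insert 28: [31, 27, 28]
Insert 18: [31, 27, 28, 18]
Insert 35: [35, 31, 28, 18, 27]
Insert 46: [46, 31, 35, 18, 27, 28]
Insert 34: [46, 31, 35, 18, 27, 28, 34]

Final heap: [46, 31, 35, 18, 27, 28, 34]


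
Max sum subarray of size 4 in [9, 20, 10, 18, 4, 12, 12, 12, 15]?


[0:4]: 57
[1:5]: 52
[2:6]: 44
[3:7]: 46
[4:8]: 40
[5:9]: 51

Max: 57 at [0:4]


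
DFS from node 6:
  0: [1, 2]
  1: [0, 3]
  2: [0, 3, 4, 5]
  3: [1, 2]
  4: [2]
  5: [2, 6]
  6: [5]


Visit 6, push [5]
Visit 5, push [2]
Visit 2, push [4, 3, 0]
Visit 0, push [1]
Visit 1, push [3]
Visit 3, push []
Visit 4, push []

DFS order: [6, 5, 2, 0, 1, 3, 4]


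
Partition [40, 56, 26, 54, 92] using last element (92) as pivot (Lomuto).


Pivot: 92
  40 <= 92: advance i (no swap)
  56 <= 92: advance i (no swap)
  26 <= 92: advance i (no swap)
  54 <= 92: advance i (no swap)
Place pivot at 4: [40, 56, 26, 54, 92]

Partitioned: [40, 56, 26, 54, 92]


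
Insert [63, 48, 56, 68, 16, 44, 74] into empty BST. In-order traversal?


Insert 63: root
Insert 48: L from 63
Insert 56: L from 63 -> R from 48
Insert 68: R from 63
Insert 16: L from 63 -> L from 48
Insert 44: L from 63 -> L from 48 -> R from 16
Insert 74: R from 63 -> R from 68

In-order: [16, 44, 48, 56, 63, 68, 74]


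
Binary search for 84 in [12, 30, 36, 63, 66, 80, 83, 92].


Step 1: lo=0, hi=7, mid=3, val=63
Step 2: lo=4, hi=7, mid=5, val=80
Step 3: lo=6, hi=7, mid=6, val=83
Step 4: lo=7, hi=7, mid=7, val=92

Not found


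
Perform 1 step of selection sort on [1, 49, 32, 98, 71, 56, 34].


Initial: [1, 49, 32, 98, 71, 56, 34]
Step 1: min=1 at 0
  Swap: [1, 49, 32, 98, 71, 56, 34]

After 1 step: [1, 49, 32, 98, 71, 56, 34]


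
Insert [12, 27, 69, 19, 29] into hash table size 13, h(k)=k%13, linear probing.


Insert 12: h=12 -> slot 12
Insert 27: h=1 -> slot 1
Insert 69: h=4 -> slot 4
Insert 19: h=6 -> slot 6
Insert 29: h=3 -> slot 3

Table: [None, 27, None, 29, 69, None, 19, None, None, None, None, None, 12]


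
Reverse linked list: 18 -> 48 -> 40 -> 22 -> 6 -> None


Step 1: curr=18, set curr.next=prev(None) | reversed so far: 18
Step 2: curr=48, set curr.next=prev(18) | reversed so far: 48 -> 18
Step 3: curr=40, set curr.next=prev(48) | reversed so far: 40 -> 48 -> 18
Step 4: curr=22, set curr.next=prev(40) | reversed so far: 22 -> 40 -> 48 -> 18
Step 5: curr=6, set curr.next=prev(22) | reversed so far: 6 -> 22 -> 40 -> 48 -> 18

6 -> 22 -> 40 -> 48 -> 18 -> None


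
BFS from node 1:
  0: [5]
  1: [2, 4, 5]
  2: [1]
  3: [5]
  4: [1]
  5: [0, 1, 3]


Visit 1, enqueue [2, 4, 5]
Visit 2, enqueue []
Visit 4, enqueue []
Visit 5, enqueue [0, 3]
Visit 0, enqueue []
Visit 3, enqueue []

BFS order: [1, 2, 4, 5, 0, 3]


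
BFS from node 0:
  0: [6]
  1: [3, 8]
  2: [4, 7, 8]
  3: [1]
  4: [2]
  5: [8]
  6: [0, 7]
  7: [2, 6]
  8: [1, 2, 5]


Visit 0, enqueue [6]
Visit 6, enqueue [7]
Visit 7, enqueue [2]
Visit 2, enqueue [4, 8]
Visit 4, enqueue []
Visit 8, enqueue [1, 5]
Visit 1, enqueue [3]
Visit 5, enqueue []
Visit 3, enqueue []

BFS order: [0, 6, 7, 2, 4, 8, 1, 5, 3]


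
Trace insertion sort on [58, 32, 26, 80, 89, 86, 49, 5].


Initial: [58, 32, 26, 80, 89, 86, 49, 5]
Insert 32: [32, 58, 26, 80, 89, 86, 49, 5]
Insert 26: [26, 32, 58, 80, 89, 86, 49, 5]
Insert 80: [26, 32, 58, 80, 89, 86, 49, 5]
Insert 89: [26, 32, 58, 80, 89, 86, 49, 5]
Insert 86: [26, 32, 58, 80, 86, 89, 49, 5]
Insert 49: [26, 32, 49, 58, 80, 86, 89, 5]
Insert 5: [5, 26, 32, 49, 58, 80, 86, 89]

Sorted: [5, 26, 32, 49, 58, 80, 86, 89]


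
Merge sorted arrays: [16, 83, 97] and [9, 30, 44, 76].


Take 9 from B
Take 16 from A
Take 30 from B
Take 44 from B
Take 76 from B

Merged: [9, 16, 30, 44, 76, 83, 97]


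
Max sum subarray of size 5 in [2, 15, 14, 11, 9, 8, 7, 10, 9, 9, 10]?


[0:5]: 51
[1:6]: 57
[2:7]: 49
[3:8]: 45
[4:9]: 43
[5:10]: 43
[6:11]: 45

Max: 57 at [1:6]


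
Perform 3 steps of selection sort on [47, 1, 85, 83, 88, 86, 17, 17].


Initial: [47, 1, 85, 83, 88, 86, 17, 17]
Step 1: min=1 at 1
  Swap: [1, 47, 85, 83, 88, 86, 17, 17]
Step 2: min=17 at 6
  Swap: [1, 17, 85, 83, 88, 86, 47, 17]
Step 3: min=17 at 7
  Swap: [1, 17, 17, 83, 88, 86, 47, 85]

After 3 steps: [1, 17, 17, 83, 88, 86, 47, 85]


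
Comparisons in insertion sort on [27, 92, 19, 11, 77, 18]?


Algorithm: insertion sort
Input: [27, 92, 19, 11, 77, 18]
Sorted: [11, 18, 19, 27, 77, 92]

13


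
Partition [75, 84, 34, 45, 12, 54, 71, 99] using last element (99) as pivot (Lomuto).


Pivot: 99
  75 <= 99: advance i (no swap)
  84 <= 99: advance i (no swap)
  34 <= 99: advance i (no swap)
  45 <= 99: advance i (no swap)
  12 <= 99: advance i (no swap)
  54 <= 99: advance i (no swap)
  71 <= 99: advance i (no swap)
Place pivot at 7: [75, 84, 34, 45, 12, 54, 71, 99]

Partitioned: [75, 84, 34, 45, 12, 54, 71, 99]


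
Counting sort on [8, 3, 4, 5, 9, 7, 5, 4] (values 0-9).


Input: [8, 3, 4, 5, 9, 7, 5, 4]
Counts: [0, 0, 0, 1, 2, 2, 0, 1, 1, 1]

Sorted: [3, 4, 4, 5, 5, 7, 8, 9]


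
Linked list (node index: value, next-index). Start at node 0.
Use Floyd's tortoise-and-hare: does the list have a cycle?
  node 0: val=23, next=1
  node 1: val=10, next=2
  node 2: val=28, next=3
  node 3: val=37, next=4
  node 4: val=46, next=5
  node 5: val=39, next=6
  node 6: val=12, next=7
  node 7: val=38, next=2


Floyd's tortoise (slow, +1) and hare (fast, +2):
  init: slow=0, fast=0
  step 1: slow=1, fast=2
  step 2: slow=2, fast=4
  step 3: slow=3, fast=6
  step 4: slow=4, fast=2
  step 5: slow=5, fast=4
  step 6: slow=6, fast=6
  slow == fast at node 6: cycle detected

Cycle: yes


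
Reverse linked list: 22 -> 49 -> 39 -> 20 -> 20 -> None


Step 1: curr=22, set curr.next=prev(None) | reversed so far: 22
Step 2: curr=49, set curr.next=prev(22) | reversed so far: 49 -> 22
Step 3: curr=39, set curr.next=prev(49) | reversed so far: 39 -> 49 -> 22
Step 4: curr=20, set curr.next=prev(39) | reversed so far: 20 -> 39 -> 49 -> 22
Step 5: curr=20, set curr.next=prev(20) | reversed so far: 20 -> 20 -> 39 -> 49 -> 22

20 -> 20 -> 39 -> 49 -> 22 -> None


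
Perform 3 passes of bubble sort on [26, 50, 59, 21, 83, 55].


Initial: [26, 50, 59, 21, 83, 55]
Pass 1: [26, 50, 21, 59, 55, 83] (2 swaps)
Pass 2: [26, 21, 50, 55, 59, 83] (2 swaps)
Pass 3: [21, 26, 50, 55, 59, 83] (1 swaps)

After 3 passes: [21, 26, 50, 55, 59, 83]


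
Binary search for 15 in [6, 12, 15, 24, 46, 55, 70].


Step 1: lo=0, hi=6, mid=3, val=24
Step 2: lo=0, hi=2, mid=1, val=12
Step 3: lo=2, hi=2, mid=2, val=15

Found at index 2


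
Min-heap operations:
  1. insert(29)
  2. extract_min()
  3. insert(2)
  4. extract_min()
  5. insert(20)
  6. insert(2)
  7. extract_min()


insert(29) -> [29]
extract_min()->29, []
insert(2) -> [2]
extract_min()->2, []
insert(20) -> [20]
insert(2) -> [2, 20]
extract_min()->2, [20]

Final heap: [20]


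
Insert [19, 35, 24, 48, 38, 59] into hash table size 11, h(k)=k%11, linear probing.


Insert 19: h=8 -> slot 8
Insert 35: h=2 -> slot 2
Insert 24: h=2, 1 probes -> slot 3
Insert 48: h=4 -> slot 4
Insert 38: h=5 -> slot 5
Insert 59: h=4, 2 probes -> slot 6

Table: [None, None, 35, 24, 48, 38, 59, None, 19, None, None]


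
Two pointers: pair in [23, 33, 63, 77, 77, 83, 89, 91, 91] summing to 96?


lo=0(23)+hi=8(91)=114
lo=0(23)+hi=7(91)=114
lo=0(23)+hi=6(89)=112
lo=0(23)+hi=5(83)=106
lo=0(23)+hi=4(77)=100
lo=0(23)+hi=3(77)=100
lo=0(23)+hi=2(63)=86
lo=1(33)+hi=2(63)=96

Yes: 33+63=96


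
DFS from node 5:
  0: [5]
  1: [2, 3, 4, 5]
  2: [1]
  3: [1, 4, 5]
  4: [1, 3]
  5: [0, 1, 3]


Visit 5, push [3, 1, 0]
Visit 0, push []
Visit 1, push [4, 3, 2]
Visit 2, push []
Visit 3, push [4]
Visit 4, push []

DFS order: [5, 0, 1, 2, 3, 4]


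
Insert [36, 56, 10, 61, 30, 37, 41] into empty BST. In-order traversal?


Insert 36: root
Insert 56: R from 36
Insert 10: L from 36
Insert 61: R from 36 -> R from 56
Insert 30: L from 36 -> R from 10
Insert 37: R from 36 -> L from 56
Insert 41: R from 36 -> L from 56 -> R from 37

In-order: [10, 30, 36, 37, 41, 56, 61]


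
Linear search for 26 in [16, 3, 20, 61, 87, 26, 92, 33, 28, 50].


i=0: 16!=26
i=1: 3!=26
i=2: 20!=26
i=3: 61!=26
i=4: 87!=26
i=5: 26==26 found!

Found at 5, 6 comps


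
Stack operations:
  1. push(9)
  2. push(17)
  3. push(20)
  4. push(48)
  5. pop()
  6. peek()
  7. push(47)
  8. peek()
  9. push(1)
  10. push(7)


push(9) -> [9]
push(17) -> [9, 17]
push(20) -> [9, 17, 20]
push(48) -> [9, 17, 20, 48]
pop()->48, [9, 17, 20]
peek()->20
push(47) -> [9, 17, 20, 47]
peek()->47
push(1) -> [9, 17, 20, 47, 1]
push(7) -> [9, 17, 20, 47, 1, 7]

Final stack: [9, 17, 20, 47, 1, 7]


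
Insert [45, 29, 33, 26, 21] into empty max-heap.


Insert 45: [45]
Insert 29: [45, 29]
Insert 33: [45, 29, 33]
Insert 26: [45, 29, 33, 26]
Insert 21: [45, 29, 33, 26, 21]

Final heap: [45, 29, 33, 26, 21]


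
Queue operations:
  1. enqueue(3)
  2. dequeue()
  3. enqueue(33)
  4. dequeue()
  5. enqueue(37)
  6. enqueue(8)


enqueue(3) -> [3]
dequeue()->3, []
enqueue(33) -> [33]
dequeue()->33, []
enqueue(37) -> [37]
enqueue(8) -> [37, 8]

Final queue: [37, 8]


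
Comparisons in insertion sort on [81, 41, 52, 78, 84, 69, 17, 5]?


Algorithm: insertion sort
Input: [81, 41, 52, 78, 84, 69, 17, 5]
Sorted: [5, 17, 41, 52, 69, 78, 81, 84]

23


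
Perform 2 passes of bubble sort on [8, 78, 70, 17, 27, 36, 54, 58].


Initial: [8, 78, 70, 17, 27, 36, 54, 58]
Pass 1: [8, 70, 17, 27, 36, 54, 58, 78] (6 swaps)
Pass 2: [8, 17, 27, 36, 54, 58, 70, 78] (5 swaps)

After 2 passes: [8, 17, 27, 36, 54, 58, 70, 78]


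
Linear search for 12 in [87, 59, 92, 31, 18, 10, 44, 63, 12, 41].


i=0: 87!=12
i=1: 59!=12
i=2: 92!=12
i=3: 31!=12
i=4: 18!=12
i=5: 10!=12
i=6: 44!=12
i=7: 63!=12
i=8: 12==12 found!

Found at 8, 9 comps


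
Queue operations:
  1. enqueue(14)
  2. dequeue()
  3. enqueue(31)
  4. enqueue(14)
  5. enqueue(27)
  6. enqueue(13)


enqueue(14) -> [14]
dequeue()->14, []
enqueue(31) -> [31]
enqueue(14) -> [31, 14]
enqueue(27) -> [31, 14, 27]
enqueue(13) -> [31, 14, 27, 13]

Final queue: [31, 14, 27, 13]


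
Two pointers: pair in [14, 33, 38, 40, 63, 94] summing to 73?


lo=0(14)+hi=5(94)=108
lo=0(14)+hi=4(63)=77
lo=0(14)+hi=3(40)=54
lo=1(33)+hi=3(40)=73

Yes: 33+40=73


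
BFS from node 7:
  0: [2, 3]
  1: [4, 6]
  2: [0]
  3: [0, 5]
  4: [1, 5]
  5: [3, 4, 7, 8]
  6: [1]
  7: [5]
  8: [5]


Visit 7, enqueue [5]
Visit 5, enqueue [3, 4, 8]
Visit 3, enqueue [0]
Visit 4, enqueue [1]
Visit 8, enqueue []
Visit 0, enqueue [2]
Visit 1, enqueue [6]
Visit 2, enqueue []
Visit 6, enqueue []

BFS order: [7, 5, 3, 4, 8, 0, 1, 2, 6]


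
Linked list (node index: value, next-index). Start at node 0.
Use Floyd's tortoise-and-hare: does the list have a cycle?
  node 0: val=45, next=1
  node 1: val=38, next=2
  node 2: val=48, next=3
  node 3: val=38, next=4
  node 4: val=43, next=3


Floyd's tortoise (slow, +1) and hare (fast, +2):
  init: slow=0, fast=0
  step 1: slow=1, fast=2
  step 2: slow=2, fast=4
  step 3: slow=3, fast=4
  step 4: slow=4, fast=4
  slow == fast at node 4: cycle detected

Cycle: yes


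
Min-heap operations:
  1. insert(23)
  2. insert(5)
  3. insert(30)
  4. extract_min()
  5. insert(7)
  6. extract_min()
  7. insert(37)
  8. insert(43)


insert(23) -> [23]
insert(5) -> [5, 23]
insert(30) -> [5, 23, 30]
extract_min()->5, [23, 30]
insert(7) -> [7, 30, 23]
extract_min()->7, [23, 30]
insert(37) -> [23, 30, 37]
insert(43) -> [23, 30, 37, 43]

Final heap: [23, 30, 37, 43]


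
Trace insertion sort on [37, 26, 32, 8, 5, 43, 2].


Initial: [37, 26, 32, 8, 5, 43, 2]
Insert 26: [26, 37, 32, 8, 5, 43, 2]
Insert 32: [26, 32, 37, 8, 5, 43, 2]
Insert 8: [8, 26, 32, 37, 5, 43, 2]
Insert 5: [5, 8, 26, 32, 37, 43, 2]
Insert 43: [5, 8, 26, 32, 37, 43, 2]
Insert 2: [2, 5, 8, 26, 32, 37, 43]

Sorted: [2, 5, 8, 26, 32, 37, 43]


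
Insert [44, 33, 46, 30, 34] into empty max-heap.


Insert 44: [44]
Insert 33: [44, 33]
Insert 46: [46, 33, 44]
Insert 30: [46, 33, 44, 30]
Insert 34: [46, 34, 44, 30, 33]

Final heap: [46, 34, 44, 30, 33]


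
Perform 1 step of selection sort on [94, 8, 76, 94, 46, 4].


Initial: [94, 8, 76, 94, 46, 4]
Step 1: min=4 at 5
  Swap: [4, 8, 76, 94, 46, 94]

After 1 step: [4, 8, 76, 94, 46, 94]


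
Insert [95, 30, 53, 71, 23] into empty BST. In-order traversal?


Insert 95: root
Insert 30: L from 95
Insert 53: L from 95 -> R from 30
Insert 71: L from 95 -> R from 30 -> R from 53
Insert 23: L from 95 -> L from 30

In-order: [23, 30, 53, 71, 95]


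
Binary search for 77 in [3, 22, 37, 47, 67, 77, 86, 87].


Step 1: lo=0, hi=7, mid=3, val=47
Step 2: lo=4, hi=7, mid=5, val=77

Found at index 5


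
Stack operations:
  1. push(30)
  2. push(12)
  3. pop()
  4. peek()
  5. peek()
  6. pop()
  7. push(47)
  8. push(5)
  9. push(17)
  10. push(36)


push(30) -> [30]
push(12) -> [30, 12]
pop()->12, [30]
peek()->30
peek()->30
pop()->30, []
push(47) -> [47]
push(5) -> [47, 5]
push(17) -> [47, 5, 17]
push(36) -> [47, 5, 17, 36]

Final stack: [47, 5, 17, 36]


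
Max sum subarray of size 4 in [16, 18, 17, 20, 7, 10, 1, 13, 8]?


[0:4]: 71
[1:5]: 62
[2:6]: 54
[3:7]: 38
[4:8]: 31
[5:9]: 32

Max: 71 at [0:4]


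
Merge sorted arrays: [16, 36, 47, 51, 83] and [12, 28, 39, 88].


Take 12 from B
Take 16 from A
Take 28 from B
Take 36 from A
Take 39 from B
Take 47 from A
Take 51 from A
Take 83 from A

Merged: [12, 16, 28, 36, 39, 47, 51, 83, 88]


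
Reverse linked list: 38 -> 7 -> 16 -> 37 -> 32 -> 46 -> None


Step 1: curr=38, set curr.next=prev(None) | reversed so far: 38
Step 2: curr=7, set curr.next=prev(38) | reversed so far: 7 -> 38
Step 3: curr=16, set curr.next=prev(7) | reversed so far: 16 -> 7 -> 38
Step 4: curr=37, set curr.next=prev(16) | reversed so far: 37 -> 16 -> 7 -> 38
Step 5: curr=32, set curr.next=prev(37) | reversed so far: 32 -> 37 -> 16 -> 7 -> 38
Step 6: curr=46, set curr.next=prev(32) | reversed so far: 46 -> 32 -> 37 -> 16 -> 7 -> 38

46 -> 32 -> 37 -> 16 -> 7 -> 38 -> None


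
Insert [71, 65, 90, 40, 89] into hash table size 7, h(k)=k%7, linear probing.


Insert 71: h=1 -> slot 1
Insert 65: h=2 -> slot 2
Insert 90: h=6 -> slot 6
Insert 40: h=5 -> slot 5
Insert 89: h=5, 2 probes -> slot 0

Table: [89, 71, 65, None, None, 40, 90]


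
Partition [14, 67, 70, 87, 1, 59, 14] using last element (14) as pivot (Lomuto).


Pivot: 14
  14 <= 14: advance i (no swap)
  1 <= 14: swap -> [14, 1, 70, 87, 67, 59, 14]
Place pivot at 2: [14, 1, 14, 87, 67, 59, 70]

Partitioned: [14, 1, 14, 87, 67, 59, 70]


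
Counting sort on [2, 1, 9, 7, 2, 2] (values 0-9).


Input: [2, 1, 9, 7, 2, 2]
Counts: [0, 1, 3, 0, 0, 0, 0, 1, 0, 1]

Sorted: [1, 2, 2, 2, 7, 9]


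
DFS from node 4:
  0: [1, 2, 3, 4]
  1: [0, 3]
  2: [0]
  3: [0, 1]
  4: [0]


Visit 4, push [0]
Visit 0, push [3, 2, 1]
Visit 1, push [3]
Visit 3, push []
Visit 2, push []

DFS order: [4, 0, 1, 3, 2]


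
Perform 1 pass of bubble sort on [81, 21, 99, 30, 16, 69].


Initial: [81, 21, 99, 30, 16, 69]
Pass 1: [21, 81, 30, 16, 69, 99] (4 swaps)

After 1 pass: [21, 81, 30, 16, 69, 99]


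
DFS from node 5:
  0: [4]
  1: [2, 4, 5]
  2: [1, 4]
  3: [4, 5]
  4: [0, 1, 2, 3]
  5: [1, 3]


Visit 5, push [3, 1]
Visit 1, push [4, 2]
Visit 2, push [4]
Visit 4, push [3, 0]
Visit 0, push []
Visit 3, push []

DFS order: [5, 1, 2, 4, 0, 3]


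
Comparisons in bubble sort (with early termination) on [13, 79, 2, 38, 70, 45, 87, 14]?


Algorithm: bubble sort (with early termination)
Input: [13, 79, 2, 38, 70, 45, 87, 14]
Sorted: [2, 13, 14, 38, 45, 70, 79, 87]

27


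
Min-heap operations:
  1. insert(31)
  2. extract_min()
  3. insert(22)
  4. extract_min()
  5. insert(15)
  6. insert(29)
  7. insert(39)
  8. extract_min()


insert(31) -> [31]
extract_min()->31, []
insert(22) -> [22]
extract_min()->22, []
insert(15) -> [15]
insert(29) -> [15, 29]
insert(39) -> [15, 29, 39]
extract_min()->15, [29, 39]

Final heap: [29, 39]


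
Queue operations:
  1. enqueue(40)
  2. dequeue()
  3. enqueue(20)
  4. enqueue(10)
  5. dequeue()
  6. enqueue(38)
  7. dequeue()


enqueue(40) -> [40]
dequeue()->40, []
enqueue(20) -> [20]
enqueue(10) -> [20, 10]
dequeue()->20, [10]
enqueue(38) -> [10, 38]
dequeue()->10, [38]

Final queue: [38]


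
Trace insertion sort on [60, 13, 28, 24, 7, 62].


Initial: [60, 13, 28, 24, 7, 62]
Insert 13: [13, 60, 28, 24, 7, 62]
Insert 28: [13, 28, 60, 24, 7, 62]
Insert 24: [13, 24, 28, 60, 7, 62]
Insert 7: [7, 13, 24, 28, 60, 62]
Insert 62: [7, 13, 24, 28, 60, 62]

Sorted: [7, 13, 24, 28, 60, 62]


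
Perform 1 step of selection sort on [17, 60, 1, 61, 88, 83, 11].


Initial: [17, 60, 1, 61, 88, 83, 11]
Step 1: min=1 at 2
  Swap: [1, 60, 17, 61, 88, 83, 11]

After 1 step: [1, 60, 17, 61, 88, 83, 11]


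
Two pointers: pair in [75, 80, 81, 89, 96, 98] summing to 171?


lo=0(75)+hi=5(98)=173
lo=0(75)+hi=4(96)=171

Yes: 75+96=171


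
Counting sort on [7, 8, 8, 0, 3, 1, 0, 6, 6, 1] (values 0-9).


Input: [7, 8, 8, 0, 3, 1, 0, 6, 6, 1]
Counts: [2, 2, 0, 1, 0, 0, 2, 1, 2, 0]

Sorted: [0, 0, 1, 1, 3, 6, 6, 7, 8, 8]


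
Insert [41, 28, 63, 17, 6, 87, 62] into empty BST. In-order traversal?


Insert 41: root
Insert 28: L from 41
Insert 63: R from 41
Insert 17: L from 41 -> L from 28
Insert 6: L from 41 -> L from 28 -> L from 17
Insert 87: R from 41 -> R from 63
Insert 62: R from 41 -> L from 63

In-order: [6, 17, 28, 41, 62, 63, 87]


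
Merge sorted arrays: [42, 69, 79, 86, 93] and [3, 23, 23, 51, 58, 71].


Take 3 from B
Take 23 from B
Take 23 from B
Take 42 from A
Take 51 from B
Take 58 from B
Take 69 from A
Take 71 from B

Merged: [3, 23, 23, 42, 51, 58, 69, 71, 79, 86, 93]


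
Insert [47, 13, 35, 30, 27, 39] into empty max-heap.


Insert 47: [47]
Insert 13: [47, 13]
Insert 35: [47, 13, 35]
Insert 30: [47, 30, 35, 13]
Insert 27: [47, 30, 35, 13, 27]
Insert 39: [47, 30, 39, 13, 27, 35]

Final heap: [47, 30, 39, 13, 27, 35]


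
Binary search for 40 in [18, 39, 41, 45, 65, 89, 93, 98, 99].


Step 1: lo=0, hi=8, mid=4, val=65
Step 2: lo=0, hi=3, mid=1, val=39
Step 3: lo=2, hi=3, mid=2, val=41

Not found


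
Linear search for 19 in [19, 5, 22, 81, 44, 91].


i=0: 19==19 found!

Found at 0, 1 comps


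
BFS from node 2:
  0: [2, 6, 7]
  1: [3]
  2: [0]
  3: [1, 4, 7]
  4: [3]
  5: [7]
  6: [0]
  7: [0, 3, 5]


Visit 2, enqueue [0]
Visit 0, enqueue [6, 7]
Visit 6, enqueue []
Visit 7, enqueue [3, 5]
Visit 3, enqueue [1, 4]
Visit 5, enqueue []
Visit 1, enqueue []
Visit 4, enqueue []

BFS order: [2, 0, 6, 7, 3, 5, 1, 4]


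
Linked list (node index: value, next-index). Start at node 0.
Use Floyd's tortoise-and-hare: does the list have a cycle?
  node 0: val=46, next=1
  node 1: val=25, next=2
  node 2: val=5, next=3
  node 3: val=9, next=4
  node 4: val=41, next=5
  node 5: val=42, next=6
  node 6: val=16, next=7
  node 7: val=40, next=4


Floyd's tortoise (slow, +1) and hare (fast, +2):
  init: slow=0, fast=0
  step 1: slow=1, fast=2
  step 2: slow=2, fast=4
  step 3: slow=3, fast=6
  step 4: slow=4, fast=4
  slow == fast at node 4: cycle detected

Cycle: yes


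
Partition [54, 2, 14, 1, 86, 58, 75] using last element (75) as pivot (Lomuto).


Pivot: 75
  54 <= 75: advance i (no swap)
  2 <= 75: advance i (no swap)
  14 <= 75: advance i (no swap)
  1 <= 75: advance i (no swap)
  58 <= 75: swap -> [54, 2, 14, 1, 58, 86, 75]
Place pivot at 5: [54, 2, 14, 1, 58, 75, 86]

Partitioned: [54, 2, 14, 1, 58, 75, 86]


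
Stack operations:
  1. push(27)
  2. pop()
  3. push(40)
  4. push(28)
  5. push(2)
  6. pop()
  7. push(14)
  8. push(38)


push(27) -> [27]
pop()->27, []
push(40) -> [40]
push(28) -> [40, 28]
push(2) -> [40, 28, 2]
pop()->2, [40, 28]
push(14) -> [40, 28, 14]
push(38) -> [40, 28, 14, 38]

Final stack: [40, 28, 14, 38]
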